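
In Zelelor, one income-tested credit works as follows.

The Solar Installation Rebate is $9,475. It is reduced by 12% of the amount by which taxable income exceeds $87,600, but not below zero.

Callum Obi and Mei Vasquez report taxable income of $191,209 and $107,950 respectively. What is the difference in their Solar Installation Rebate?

Callum ($191,209): Solar Installation Rebate: 12% of the $103,609 excess over $87,600 is $12,433.08 ≥ base, so the credit is $0.
Mei ($107,950): Solar Installation Rebate: 12% of the $20,350 excess over $87,600 is $2,442; credit = $9,475 − $2,442 = $7,033.
Difference: |$0 − $7,033| = $7,033.

$7,033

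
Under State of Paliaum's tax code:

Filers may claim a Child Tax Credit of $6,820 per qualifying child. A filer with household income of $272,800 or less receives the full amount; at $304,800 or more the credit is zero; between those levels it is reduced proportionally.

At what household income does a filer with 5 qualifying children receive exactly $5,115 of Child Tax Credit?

$300,000

Full credit = 5 × $6,820 = $34,100.
$5,115 is 5,115/34,100 of the full $34,100, so 28,985/34,100 of the $32,000 range has been used: income = $272,800 + $32,000 × 28,985/34,100 = $300,000.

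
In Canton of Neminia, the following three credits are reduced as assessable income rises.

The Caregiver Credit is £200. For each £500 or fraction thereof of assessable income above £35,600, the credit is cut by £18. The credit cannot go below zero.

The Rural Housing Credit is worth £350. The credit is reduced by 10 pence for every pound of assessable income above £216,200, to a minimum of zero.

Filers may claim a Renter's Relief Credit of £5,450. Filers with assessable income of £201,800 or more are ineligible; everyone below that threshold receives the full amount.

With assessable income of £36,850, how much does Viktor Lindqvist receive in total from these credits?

£5,946

Caregiver Credit: income exceeds £35,600 by £1,250, which is 3 full-or-partial £500 increments; reduction = 3 × £18 = £54, leaving £146.
Rural Housing Credit: £36,850 is at or below the £216,200 threshold, so the full £350 applies.
Renter's Relief Credit: £36,850 is below the £201,800 cutoff, so the full £5,450 applies.
Total: £146 + £350 + £5,450 = £5,946.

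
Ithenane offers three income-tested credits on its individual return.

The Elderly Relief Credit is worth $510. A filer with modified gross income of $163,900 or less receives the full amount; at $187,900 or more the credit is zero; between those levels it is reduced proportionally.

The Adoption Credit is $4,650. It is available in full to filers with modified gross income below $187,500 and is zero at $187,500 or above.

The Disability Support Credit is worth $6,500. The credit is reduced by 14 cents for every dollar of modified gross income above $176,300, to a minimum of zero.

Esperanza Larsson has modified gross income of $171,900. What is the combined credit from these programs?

Elderly Relief Credit: $171,900 is $8,000 into a $24,000 phase-out range, leaving 16,000/24,000 of the credit: $510 × 16,000/24,000 = $340.
Adoption Credit: $171,900 is below the $187,500 cutoff, so the full $4,650 applies.
Disability Support Credit: $171,900 is at or below the $176,300 threshold, so the full $6,500 applies.
Total: $340 + $4,650 + $6,500 = $11,490.

$11,490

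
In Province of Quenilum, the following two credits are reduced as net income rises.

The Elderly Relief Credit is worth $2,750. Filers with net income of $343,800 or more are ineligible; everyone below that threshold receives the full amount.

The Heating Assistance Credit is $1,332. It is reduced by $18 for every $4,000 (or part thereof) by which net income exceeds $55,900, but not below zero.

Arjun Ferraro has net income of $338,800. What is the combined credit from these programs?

Elderly Relief Credit: $338,800 is below the $343,800 cutoff, so the full $2,750 applies.
Heating Assistance Credit: income exceeds $55,900 by $282,900, which is 71 full-or-partial $4,000 increments; reduction = 71 × $18 = $1,278, leaving $54.
Total: $2,750 + $54 = $2,804.

$2,804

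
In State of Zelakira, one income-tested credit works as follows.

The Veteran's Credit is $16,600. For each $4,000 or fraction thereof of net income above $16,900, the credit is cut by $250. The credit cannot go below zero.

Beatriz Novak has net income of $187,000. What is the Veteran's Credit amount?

$5,850

Veteran's Credit: income exceeds $16,900 by $170,100, which is 43 full-or-partial $4,000 increments; reduction = 43 × $250 = $10,750, leaving $5,850.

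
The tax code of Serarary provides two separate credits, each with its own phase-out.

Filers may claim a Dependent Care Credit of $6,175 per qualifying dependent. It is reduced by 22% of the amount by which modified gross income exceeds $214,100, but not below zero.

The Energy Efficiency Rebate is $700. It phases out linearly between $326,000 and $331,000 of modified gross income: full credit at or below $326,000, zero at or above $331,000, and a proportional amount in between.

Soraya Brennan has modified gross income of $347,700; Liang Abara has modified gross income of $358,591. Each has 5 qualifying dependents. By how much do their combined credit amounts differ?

Soraya ($347,700): Dependent Care Credit: base = 5 × $6,175 = $30,875. 22% of the $133,600 excess over $214,100 is $29,392; credit = $30,875 − $29,392 = $1,483. Energy Efficiency Rebate: $347,700 is at or above $331,000, so the credit is $0. total $1,483 + $0 = $1,483
Liang ($358,591): Dependent Care Credit: base = 5 × $6,175 = $30,875. 22% of the $144,491 excess over $214,100 is $31,788.02 ≥ base, so the credit is $0. Energy Efficiency Rebate: $358,591 is at or above $331,000, so the credit is $0. total $0 + $0 = $0
Difference: |$1,483 − $0| = $1,483.

$1,483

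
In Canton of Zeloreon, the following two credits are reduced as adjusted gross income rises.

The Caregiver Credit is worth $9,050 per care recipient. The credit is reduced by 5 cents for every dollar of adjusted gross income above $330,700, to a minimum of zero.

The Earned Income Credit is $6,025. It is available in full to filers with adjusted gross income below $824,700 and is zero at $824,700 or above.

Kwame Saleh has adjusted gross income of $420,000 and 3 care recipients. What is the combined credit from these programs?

Caregiver Credit: base = 3 × $9,050 = $27,150. 5% of the $89,300 excess over $330,700 is $4,465; credit = $27,150 − $4,465 = $22,685.
Earned Income Credit: $420,000 is below the $824,700 cutoff, so the full $6,025 applies.
Total: $22,685 + $6,025 = $28,710.

$28,710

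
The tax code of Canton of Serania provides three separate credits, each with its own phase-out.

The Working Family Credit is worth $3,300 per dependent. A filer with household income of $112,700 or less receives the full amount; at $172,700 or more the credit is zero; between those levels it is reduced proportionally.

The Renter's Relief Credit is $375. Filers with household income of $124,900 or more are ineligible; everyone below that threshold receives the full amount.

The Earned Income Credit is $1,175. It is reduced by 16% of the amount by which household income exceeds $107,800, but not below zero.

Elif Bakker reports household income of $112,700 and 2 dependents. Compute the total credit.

Working Family Credit: base = 2 × $3,300 = $6,600. $112,700 is at or below the $112,700 threshold, so the full $6,600 applies.
Renter's Relief Credit: $112,700 is below the $124,900 cutoff, so the full $375 applies.
Earned Income Credit: 16% of the $4,900 excess over $107,800 is $784; credit = $1,175 − $784 = $391.
Total: $6,600 + $375 + $391 = $7,366.

$7,366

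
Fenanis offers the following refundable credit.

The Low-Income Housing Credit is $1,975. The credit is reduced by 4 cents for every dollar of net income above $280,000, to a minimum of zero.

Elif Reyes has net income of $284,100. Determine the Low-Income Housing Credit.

$1,811

Low-Income Housing Credit: 4% of the $4,100 excess over $280,000 is $164; credit = $1,975 − $164 = $1,811.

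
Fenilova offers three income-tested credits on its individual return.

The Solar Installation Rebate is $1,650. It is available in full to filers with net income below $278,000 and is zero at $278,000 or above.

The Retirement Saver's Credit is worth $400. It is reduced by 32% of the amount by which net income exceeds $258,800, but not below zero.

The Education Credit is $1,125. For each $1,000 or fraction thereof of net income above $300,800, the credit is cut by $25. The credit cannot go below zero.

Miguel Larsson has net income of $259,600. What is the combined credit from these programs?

Solar Installation Rebate: $259,600 is below the $278,000 cutoff, so the full $1,650 applies.
Retirement Saver's Credit: 32% of the $800 excess over $258,800 is $256; credit = $400 − $256 = $144.
Education Credit: $259,600 is at or below the $300,800 threshold, so the full $1,125 applies.
Total: $1,650 + $144 + $1,125 = $2,919.

$2,919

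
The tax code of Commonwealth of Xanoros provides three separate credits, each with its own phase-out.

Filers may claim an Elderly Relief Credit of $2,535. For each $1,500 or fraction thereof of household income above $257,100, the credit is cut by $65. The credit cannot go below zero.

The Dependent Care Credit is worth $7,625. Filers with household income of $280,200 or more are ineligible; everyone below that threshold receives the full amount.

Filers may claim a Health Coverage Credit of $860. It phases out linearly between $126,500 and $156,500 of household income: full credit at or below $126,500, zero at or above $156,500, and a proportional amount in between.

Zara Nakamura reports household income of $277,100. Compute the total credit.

$9,250

Elderly Relief Credit: income exceeds $257,100 by $20,000, which is 14 full-or-partial $1,500 increments; reduction = 14 × $65 = $910, leaving $1,625.
Dependent Care Credit: $277,100 is below the $280,200 cutoff, so the full $7,625 applies.
Health Coverage Credit: $277,100 is at or above $156,500, so the credit is $0.
Total: $1,625 + $7,625 + $0 = $9,250.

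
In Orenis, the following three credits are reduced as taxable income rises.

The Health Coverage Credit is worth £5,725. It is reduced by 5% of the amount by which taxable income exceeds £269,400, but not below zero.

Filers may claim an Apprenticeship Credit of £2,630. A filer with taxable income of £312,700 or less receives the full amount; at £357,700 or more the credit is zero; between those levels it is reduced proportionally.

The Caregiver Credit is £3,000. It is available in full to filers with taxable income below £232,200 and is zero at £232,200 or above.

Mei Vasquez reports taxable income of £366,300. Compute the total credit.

£880

Health Coverage Credit: 5% of the £96,900 excess over £269,400 is £4,845; credit = £5,725 − £4,845 = £880.
Apprenticeship Credit: £366,300 is at or above £357,700, so the credit is £0.
Caregiver Credit: £366,300 meets or exceeds the £232,200 cutoff, so the credit is £0.
Total: £880 + £0 + £0 = £880.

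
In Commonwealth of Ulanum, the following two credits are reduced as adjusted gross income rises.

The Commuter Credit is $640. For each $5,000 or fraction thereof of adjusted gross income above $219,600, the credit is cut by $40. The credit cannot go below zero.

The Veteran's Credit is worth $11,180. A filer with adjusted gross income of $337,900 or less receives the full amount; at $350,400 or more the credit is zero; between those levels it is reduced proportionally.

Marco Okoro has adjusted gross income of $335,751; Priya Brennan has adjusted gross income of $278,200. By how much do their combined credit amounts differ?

$160

Marco ($335,751): Commuter Credit: income exceeds $219,600 by $116,151 → 24 increments × $40 = $960 ≥ base, so the credit is $0. Veteran's Credit: $335,751 is at or below the $337,900 threshold, so the full $11,180 applies. total $0 + $11,180 = $11,180
Priya ($278,200): Commuter Credit: income exceeds $219,600 by $58,600, which is 12 full-or-partial $5,000 increments; reduction = 12 × $40 = $480, leaving $160. Veteran's Credit: $278,200 is at or below the $337,900 threshold, so the full $11,180 applies. total $160 + $11,180 = $11,340
Difference: |$11,180 − $11,340| = $160.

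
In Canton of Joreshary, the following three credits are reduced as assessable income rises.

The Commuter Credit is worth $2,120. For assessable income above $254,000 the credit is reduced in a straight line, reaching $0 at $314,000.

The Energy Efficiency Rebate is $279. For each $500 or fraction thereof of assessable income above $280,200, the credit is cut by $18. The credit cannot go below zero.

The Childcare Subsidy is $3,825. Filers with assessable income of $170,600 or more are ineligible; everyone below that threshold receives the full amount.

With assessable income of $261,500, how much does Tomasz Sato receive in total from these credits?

$2,134

Commuter Credit: $261,500 is $7,500 into a $60,000 phase-out range, leaving 52,500/60,000 of the credit: $2,120 × 52,500/60,000 = $1,855.
Energy Efficiency Rebate: $261,500 is at or below the $280,200 threshold, so the full $279 applies.
Childcare Subsidy: $261,500 meets or exceeds the $170,600 cutoff, so the credit is $0.
Total: $1,855 + $279 + $0 = $2,134.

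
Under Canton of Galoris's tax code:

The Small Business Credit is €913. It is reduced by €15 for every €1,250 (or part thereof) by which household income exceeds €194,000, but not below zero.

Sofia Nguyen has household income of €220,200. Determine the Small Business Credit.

€598

Small Business Credit: income exceeds €194,000 by €26,200, which is 21 full-or-partial €1,250 increments; reduction = 21 × €15 = €315, leaving €598.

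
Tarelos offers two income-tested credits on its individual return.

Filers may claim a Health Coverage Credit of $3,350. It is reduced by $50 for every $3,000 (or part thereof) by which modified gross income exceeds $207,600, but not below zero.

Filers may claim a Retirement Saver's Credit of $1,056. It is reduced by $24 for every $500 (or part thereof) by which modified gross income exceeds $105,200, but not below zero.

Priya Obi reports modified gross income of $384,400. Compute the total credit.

$400

Health Coverage Credit: income exceeds $207,600 by $176,800, which is 59 full-or-partial $3,000 increments; reduction = 59 × $50 = $2,950, leaving $400.
Retirement Saver's Credit: income exceeds $105,200 by $279,200 → 559 increments × $24 = $13,416 ≥ base, so the credit is $0.
Total: $400 + $0 = $400.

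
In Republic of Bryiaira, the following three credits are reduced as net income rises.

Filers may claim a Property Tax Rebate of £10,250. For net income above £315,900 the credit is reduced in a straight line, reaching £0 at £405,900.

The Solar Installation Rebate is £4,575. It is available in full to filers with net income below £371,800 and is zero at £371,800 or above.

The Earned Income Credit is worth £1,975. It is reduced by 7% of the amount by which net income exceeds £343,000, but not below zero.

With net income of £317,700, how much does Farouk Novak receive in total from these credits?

£16,595

Property Tax Rebate: £317,700 is £1,800 into a £90,000 phase-out range, leaving 88,200/90,000 of the credit: £10,250 × 88,200/90,000 = £10,045.
Solar Installation Rebate: £317,700 is below the £371,800 cutoff, so the full £4,575 applies.
Earned Income Credit: £317,700 is at or below the £343,000 threshold, so the full £1,975 applies.
Total: £10,045 + £4,575 + £1,975 = £16,595.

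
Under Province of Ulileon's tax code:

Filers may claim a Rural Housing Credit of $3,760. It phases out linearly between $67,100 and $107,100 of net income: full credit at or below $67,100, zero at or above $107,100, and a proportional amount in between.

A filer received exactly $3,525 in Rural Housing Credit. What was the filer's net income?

$69,600

$3,525 is 3,525/3,760 of the full $3,760, so 235/3,760 of the $40,000 range has been used: income = $67,100 + $40,000 × 235/3,760 = $69,600.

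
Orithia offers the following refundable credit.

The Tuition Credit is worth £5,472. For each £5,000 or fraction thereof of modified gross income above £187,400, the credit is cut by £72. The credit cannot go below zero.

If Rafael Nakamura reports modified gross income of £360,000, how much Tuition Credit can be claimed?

Tuition Credit: income exceeds £187,400 by £172,600, which is 35 full-or-partial £5,000 increments; reduction = 35 × £72 = £2,520, leaving £2,952.

£2,952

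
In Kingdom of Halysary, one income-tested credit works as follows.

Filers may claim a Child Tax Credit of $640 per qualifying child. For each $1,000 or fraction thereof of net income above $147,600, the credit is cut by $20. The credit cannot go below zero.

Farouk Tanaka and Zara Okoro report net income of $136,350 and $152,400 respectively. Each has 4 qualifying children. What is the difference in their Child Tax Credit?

$100

Farouk ($136,350): Child Tax Credit: base = 4 × $640 = $2,560. $136,350 is at or below the $147,600 threshold, so the full $2,560 applies.
Zara ($152,400): Child Tax Credit: base = 4 × $640 = $2,560. income exceeds $147,600 by $4,800, which is 5 full-or-partial $1,000 increments; reduction = 5 × $20 = $100, leaving $2,460.
Difference: |$2,560 − $2,460| = $100.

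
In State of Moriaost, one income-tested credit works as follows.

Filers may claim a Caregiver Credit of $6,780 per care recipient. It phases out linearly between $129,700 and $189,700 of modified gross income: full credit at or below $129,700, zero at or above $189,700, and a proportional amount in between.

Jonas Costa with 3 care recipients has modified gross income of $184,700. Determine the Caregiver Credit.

Caregiver Credit: base = 3 × $6,780 = $20,340. $184,700 is $55,000 into a $60,000 phase-out range, leaving 5,000/60,000 of the credit: $20,340 × 5,000/60,000 = $1,695.

$1,695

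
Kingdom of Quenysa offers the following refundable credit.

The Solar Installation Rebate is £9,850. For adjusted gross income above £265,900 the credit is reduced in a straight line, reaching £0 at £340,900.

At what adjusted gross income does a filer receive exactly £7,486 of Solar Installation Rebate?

£7,486 is 7,486/9,850 of the full £9,850, so 2,364/9,850 of the £75,000 range has been used: income = £265,900 + £75,000 × 2,364/9,850 = £283,900.

£283,900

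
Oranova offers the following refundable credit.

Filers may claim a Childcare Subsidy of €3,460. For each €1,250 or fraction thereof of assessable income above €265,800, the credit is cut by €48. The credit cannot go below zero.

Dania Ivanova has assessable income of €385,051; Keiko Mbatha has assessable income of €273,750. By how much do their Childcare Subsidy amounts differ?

€3,124

Dania (€385,051): Childcare Subsidy: income exceeds €265,800 by €119,251 → 96 increments × €48 = €4,608 ≥ base, so the credit is €0.
Keiko (€273,750): Childcare Subsidy: income exceeds €265,800 by €7,950, which is 7 full-or-partial €1,250 increments; reduction = 7 × €48 = €336, leaving €3,124.
Difference: |€0 − €3,124| = €3,124.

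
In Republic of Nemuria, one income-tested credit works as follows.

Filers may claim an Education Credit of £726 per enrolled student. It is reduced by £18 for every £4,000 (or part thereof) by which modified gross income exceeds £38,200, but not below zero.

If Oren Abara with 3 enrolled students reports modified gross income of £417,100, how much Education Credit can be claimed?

£468

Education Credit: base = 3 × £726 = £2,178. income exceeds £38,200 by £378,900, which is 95 full-or-partial £4,000 increments; reduction = 95 × £18 = £1,710, leaving £468.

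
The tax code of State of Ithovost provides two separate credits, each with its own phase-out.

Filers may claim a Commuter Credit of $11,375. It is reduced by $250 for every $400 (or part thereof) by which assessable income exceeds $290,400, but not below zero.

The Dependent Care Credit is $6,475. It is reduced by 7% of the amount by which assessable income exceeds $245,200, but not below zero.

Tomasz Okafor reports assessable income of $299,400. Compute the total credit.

Commuter Credit: income exceeds $290,400 by $9,000, which is 23 full-or-partial $400 increments; reduction = 23 × $250 = $5,750, leaving $5,625.
Dependent Care Credit: 7% of the $54,200 excess over $245,200 is $3,794; credit = $6,475 − $3,794 = $2,681.
Total: $5,625 + $2,681 = $8,306.

$8,306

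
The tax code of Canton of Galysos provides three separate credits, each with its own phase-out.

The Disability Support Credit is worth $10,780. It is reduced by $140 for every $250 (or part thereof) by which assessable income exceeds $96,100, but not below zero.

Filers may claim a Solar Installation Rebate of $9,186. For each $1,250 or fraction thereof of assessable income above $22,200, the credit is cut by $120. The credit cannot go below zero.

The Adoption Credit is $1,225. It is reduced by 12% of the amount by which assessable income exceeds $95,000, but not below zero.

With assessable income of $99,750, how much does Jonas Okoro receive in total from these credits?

Disability Support Credit: income exceeds $96,100 by $3,650, which is 15 full-or-partial $250 increments; reduction = 15 × $140 = $2,100, leaving $8,680.
Solar Installation Rebate: income exceeds $22,200 by $77,550, which is 63 full-or-partial $1,250 increments; reduction = 63 × $120 = $7,560, leaving $1,626.
Adoption Credit: 12% of the $4,750 excess over $95,000 is $570; credit = $1,225 − $570 = $655.
Total: $8,680 + $1,626 + $655 = $10,961.

$10,961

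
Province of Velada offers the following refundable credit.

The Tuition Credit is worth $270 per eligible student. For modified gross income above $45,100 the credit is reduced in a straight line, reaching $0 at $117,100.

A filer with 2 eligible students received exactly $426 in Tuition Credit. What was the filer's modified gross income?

$60,300

Full credit = 2 × $270 = $540.
$426 is 426/540 of the full $540, so 114/540 of the $72,000 range has been used: income = $45,100 + $72,000 × 114/540 = $60,300.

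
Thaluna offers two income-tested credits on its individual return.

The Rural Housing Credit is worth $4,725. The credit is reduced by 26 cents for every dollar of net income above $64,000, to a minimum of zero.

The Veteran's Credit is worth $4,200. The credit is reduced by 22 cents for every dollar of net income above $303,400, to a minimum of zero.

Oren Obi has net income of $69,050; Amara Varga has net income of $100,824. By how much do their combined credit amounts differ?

Oren ($69,050): Rural Housing Credit: 26% of the $5,050 excess over $64,000 is $1,313; credit = $4,725 − $1,313 = $3,412. Veteran's Credit: $69,050 is at or below the $303,400 threshold, so the full $4,200 applies. total $3,412 + $4,200 = $7,612
Amara ($100,824): Rural Housing Credit: 26% of the $36,824 excess over $64,000 is $9,574.24 ≥ base, so the credit is $0. Veteran's Credit: $100,824 is at or below the $303,400 threshold, so the full $4,200 applies. total $0 + $4,200 = $4,200
Difference: |$7,612 − $4,200| = $3,412.

$3,412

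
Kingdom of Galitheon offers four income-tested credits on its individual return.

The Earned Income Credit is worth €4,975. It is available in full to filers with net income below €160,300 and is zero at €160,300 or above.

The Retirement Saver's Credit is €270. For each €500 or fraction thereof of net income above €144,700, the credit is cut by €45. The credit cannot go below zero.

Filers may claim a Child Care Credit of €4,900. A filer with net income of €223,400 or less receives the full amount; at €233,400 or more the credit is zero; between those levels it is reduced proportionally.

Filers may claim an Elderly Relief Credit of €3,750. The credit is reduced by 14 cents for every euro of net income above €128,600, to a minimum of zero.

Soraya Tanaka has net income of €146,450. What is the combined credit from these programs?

€11,216

Earned Income Credit: €146,450 is below the €160,300 cutoff, so the full €4,975 applies.
Retirement Saver's Credit: income exceeds €144,700 by €1,750, which is 4 full-or-partial €500 increments; reduction = 4 × €45 = €180, leaving €90.
Child Care Credit: €146,450 is at or below the €223,400 threshold, so the full €4,900 applies.
Elderly Relief Credit: 14% of the €17,850 excess over €128,600 is €2,499; credit = €3,750 − €2,499 = €1,251.
Total: €4,975 + €90 + €4,900 + €1,251 = €11,216.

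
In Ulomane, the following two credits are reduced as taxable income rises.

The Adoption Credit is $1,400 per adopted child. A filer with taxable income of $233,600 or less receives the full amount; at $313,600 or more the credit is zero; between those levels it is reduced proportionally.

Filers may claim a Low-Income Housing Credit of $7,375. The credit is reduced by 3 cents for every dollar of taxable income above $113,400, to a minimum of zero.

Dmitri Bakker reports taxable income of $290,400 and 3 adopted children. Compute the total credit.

Adoption Credit: base = 3 × $1,400 = $4,200. $290,400 is $56,800 into a $80,000 phase-out range, leaving 23,200/80,000 of the credit: $4,200 × 23,200/80,000 = $1,218.
Low-Income Housing Credit: 3% of the $177,000 excess over $113,400 is $5,310; credit = $7,375 − $5,310 = $2,065.
Total: $1,218 + $2,065 = $3,283.

$3,283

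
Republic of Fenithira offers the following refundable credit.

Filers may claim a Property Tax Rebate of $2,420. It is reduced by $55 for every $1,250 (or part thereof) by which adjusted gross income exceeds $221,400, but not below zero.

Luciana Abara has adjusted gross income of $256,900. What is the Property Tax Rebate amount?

Property Tax Rebate: income exceeds $221,400 by $35,500, which is 29 full-or-partial $1,250 increments; reduction = 29 × $55 = $1,595, leaving $825.

$825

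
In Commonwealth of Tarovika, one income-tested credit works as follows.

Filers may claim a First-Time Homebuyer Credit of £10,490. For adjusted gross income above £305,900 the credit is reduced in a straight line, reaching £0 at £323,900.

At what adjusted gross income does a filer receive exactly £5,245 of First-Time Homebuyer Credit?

£5,245 is 5,245/10,490 of the full £10,490, so 5,245/10,490 of the £18,000 range has been used: income = £305,900 + £18,000 × 5,245/10,490 = £314,900.

£314,900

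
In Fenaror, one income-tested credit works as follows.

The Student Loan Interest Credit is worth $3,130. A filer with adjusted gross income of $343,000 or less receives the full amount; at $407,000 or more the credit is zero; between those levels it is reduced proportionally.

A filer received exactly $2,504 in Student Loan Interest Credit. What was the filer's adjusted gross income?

$2,504 is 2,504/3,130 of the full $3,130, so 626/3,130 of the $64,000 range has been used: income = $343,000 + $64,000 × 626/3,130 = $355,800.

$355,800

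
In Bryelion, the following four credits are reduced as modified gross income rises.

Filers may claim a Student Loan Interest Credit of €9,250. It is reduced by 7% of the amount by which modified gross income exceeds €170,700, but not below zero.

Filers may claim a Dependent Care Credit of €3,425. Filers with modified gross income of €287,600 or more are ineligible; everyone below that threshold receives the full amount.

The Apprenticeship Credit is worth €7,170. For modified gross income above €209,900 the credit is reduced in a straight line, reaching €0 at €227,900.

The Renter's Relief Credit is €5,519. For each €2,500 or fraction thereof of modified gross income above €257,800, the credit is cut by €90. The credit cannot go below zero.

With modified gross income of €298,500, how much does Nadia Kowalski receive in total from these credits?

Student Loan Interest Credit: 7% of the €127,800 excess over €170,700 is €8,946; credit = €9,250 − €8,946 = €304.
Dependent Care Credit: €298,500 meets or exceeds the €287,600 cutoff, so the credit is €0.
Apprenticeship Credit: €298,500 is at or above €227,900, so the credit is €0.
Renter's Relief Credit: income exceeds €257,800 by €40,700, which is 17 full-or-partial €2,500 increments; reduction = 17 × €90 = €1,530, leaving €3,989.
Total: €304 + €0 + €0 + €3,989 = €4,293.

€4,293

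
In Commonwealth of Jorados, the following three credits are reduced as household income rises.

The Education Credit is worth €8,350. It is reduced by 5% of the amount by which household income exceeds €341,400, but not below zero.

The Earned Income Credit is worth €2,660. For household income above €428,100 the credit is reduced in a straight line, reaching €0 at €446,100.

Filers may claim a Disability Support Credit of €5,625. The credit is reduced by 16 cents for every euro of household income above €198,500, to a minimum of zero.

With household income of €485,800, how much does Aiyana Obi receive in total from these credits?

Education Credit: 5% of the €144,400 excess over €341,400 is €7,220; credit = €8,350 − €7,220 = €1,130.
Earned Income Credit: €485,800 is at or above €446,100, so the credit is €0.
Disability Support Credit: 16% of the €287,300 excess over €198,500 is €45,968 ≥ base, so the credit is €0.
Total: €1,130 + €0 + €0 = €1,130.

€1,130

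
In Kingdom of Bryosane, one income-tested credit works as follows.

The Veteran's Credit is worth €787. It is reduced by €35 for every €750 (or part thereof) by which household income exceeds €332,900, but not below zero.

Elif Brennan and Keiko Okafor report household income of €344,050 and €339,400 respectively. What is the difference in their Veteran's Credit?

€210

Elif (€344,050): Veteran's Credit: income exceeds €332,900 by €11,150, which is 15 full-or-partial €750 increments; reduction = 15 × €35 = €525, leaving €262.
Keiko (€339,400): Veteran's Credit: income exceeds €332,900 by €6,500, which is 9 full-or-partial €750 increments; reduction = 9 × €35 = €315, leaving €472.
Difference: |€262 − €472| = €210.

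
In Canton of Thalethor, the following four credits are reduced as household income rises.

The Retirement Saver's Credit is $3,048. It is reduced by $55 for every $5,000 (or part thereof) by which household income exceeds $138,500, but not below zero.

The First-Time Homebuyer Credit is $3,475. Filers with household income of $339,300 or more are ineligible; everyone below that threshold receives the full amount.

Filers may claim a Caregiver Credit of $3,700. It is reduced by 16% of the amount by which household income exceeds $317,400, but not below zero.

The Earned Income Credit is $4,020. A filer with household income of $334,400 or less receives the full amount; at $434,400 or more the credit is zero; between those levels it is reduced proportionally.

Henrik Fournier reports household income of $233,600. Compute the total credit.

$13,143

Retirement Saver's Credit: income exceeds $138,500 by $95,100, which is 20 full-or-partial $5,000 increments; reduction = 20 × $55 = $1,100, leaving $1,948.
First-Time Homebuyer Credit: $233,600 is below the $339,300 cutoff, so the full $3,475 applies.
Caregiver Credit: $233,600 is at or below the $317,400 threshold, so the full $3,700 applies.
Earned Income Credit: $233,600 is at or below the $334,400 threshold, so the full $4,020 applies.
Total: $1,948 + $3,475 + $3,700 + $4,020 = $13,143.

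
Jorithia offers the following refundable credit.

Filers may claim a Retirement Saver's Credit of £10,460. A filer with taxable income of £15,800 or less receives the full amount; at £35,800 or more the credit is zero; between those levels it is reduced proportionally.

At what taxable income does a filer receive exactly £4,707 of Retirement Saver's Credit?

£4,707 is 4,707/10,460 of the full £10,460, so 5,753/10,460 of the £20,000 range has been used: income = £15,800 + £20,000 × 5,753/10,460 = £26,800.

£26,800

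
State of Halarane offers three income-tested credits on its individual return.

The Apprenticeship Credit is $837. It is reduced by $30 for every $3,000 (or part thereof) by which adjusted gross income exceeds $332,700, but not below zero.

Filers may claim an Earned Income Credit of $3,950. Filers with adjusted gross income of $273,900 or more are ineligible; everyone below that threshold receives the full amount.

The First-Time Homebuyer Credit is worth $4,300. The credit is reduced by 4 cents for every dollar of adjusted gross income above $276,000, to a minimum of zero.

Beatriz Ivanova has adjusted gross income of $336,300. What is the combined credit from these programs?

Apprenticeship Credit: income exceeds $332,700 by $3,600, which is 2 full-or-partial $3,000 increments; reduction = 2 × $30 = $60, leaving $777.
Earned Income Credit: $336,300 meets or exceeds the $273,900 cutoff, so the credit is $0.
First-Time Homebuyer Credit: 4% of the $60,300 excess over $276,000 is $2,412; credit = $4,300 − $2,412 = $1,888.
Total: $777 + $0 + $1,888 = $2,665.

$2,665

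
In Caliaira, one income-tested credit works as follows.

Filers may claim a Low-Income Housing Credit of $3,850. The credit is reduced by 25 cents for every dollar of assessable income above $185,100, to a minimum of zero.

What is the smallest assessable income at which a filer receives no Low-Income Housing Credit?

The credit falls by 25% of each dollar above $185,100, so it reaches zero when the excess is $3,850 / 25% = $15,400: income = $185,100 + $15,400 = $200,500.

$200,500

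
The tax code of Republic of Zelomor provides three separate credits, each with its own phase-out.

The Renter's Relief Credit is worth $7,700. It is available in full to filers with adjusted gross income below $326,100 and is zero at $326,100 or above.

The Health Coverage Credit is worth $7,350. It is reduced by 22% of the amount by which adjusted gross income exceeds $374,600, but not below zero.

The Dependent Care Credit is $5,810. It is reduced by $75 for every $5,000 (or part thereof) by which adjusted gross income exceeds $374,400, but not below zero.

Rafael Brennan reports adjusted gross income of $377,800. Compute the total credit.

Renter's Relief Credit: $377,800 meets or exceeds the $326,100 cutoff, so the credit is $0.
Health Coverage Credit: 22% of the $3,200 excess over $374,600 is $704; credit = $7,350 − $704 = $6,646.
Dependent Care Credit: income exceeds $374,400 by $3,400, which is 1 full-or-partial $5,000 increment; reduction = 1 × $75 = $75, leaving $5,735.
Total: $0 + $6,646 + $5,735 = $12,381.

$12,381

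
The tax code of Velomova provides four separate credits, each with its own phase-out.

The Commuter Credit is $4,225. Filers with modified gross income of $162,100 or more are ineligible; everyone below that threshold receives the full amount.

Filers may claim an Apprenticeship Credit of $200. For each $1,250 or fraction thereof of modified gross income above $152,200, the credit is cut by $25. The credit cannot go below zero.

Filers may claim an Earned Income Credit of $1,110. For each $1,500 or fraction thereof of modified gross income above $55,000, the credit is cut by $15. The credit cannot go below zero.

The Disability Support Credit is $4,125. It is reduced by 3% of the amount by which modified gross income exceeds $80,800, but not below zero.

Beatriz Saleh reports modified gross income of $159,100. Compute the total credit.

Commuter Credit: $159,100 is below the $162,100 cutoff, so the full $4,225 applies.
Apprenticeship Credit: income exceeds $152,200 by $6,900, which is 6 full-or-partial $1,250 increments; reduction = 6 × $25 = $150, leaving $50.
Earned Income Credit: income exceeds $55,000 by $104,100, which is 70 full-or-partial $1,500 increments; reduction = 70 × $15 = $1,050, leaving $60.
Disability Support Credit: 3% of the $78,300 excess over $80,800 is $2,349; credit = $4,125 − $2,349 = $1,776.
Total: $4,225 + $50 + $60 + $1,776 = $6,111.

$6,111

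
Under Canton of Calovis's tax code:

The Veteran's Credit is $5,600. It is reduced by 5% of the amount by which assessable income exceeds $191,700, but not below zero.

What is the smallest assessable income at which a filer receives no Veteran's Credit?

$303,700

The credit falls by 5% of each dollar above $191,700, so it reaches zero when the excess is $5,600 / 5% = $112,000: income = $191,700 + $112,000 = $303,700.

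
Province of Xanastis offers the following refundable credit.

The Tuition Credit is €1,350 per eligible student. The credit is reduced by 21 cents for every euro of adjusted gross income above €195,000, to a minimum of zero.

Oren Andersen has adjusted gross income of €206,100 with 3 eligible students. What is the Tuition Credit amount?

Tuition Credit: base = 3 × €1,350 = €4,050. 21% of the €11,100 excess over €195,000 is €2,331; credit = €4,050 − €2,331 = €1,719.

€1,719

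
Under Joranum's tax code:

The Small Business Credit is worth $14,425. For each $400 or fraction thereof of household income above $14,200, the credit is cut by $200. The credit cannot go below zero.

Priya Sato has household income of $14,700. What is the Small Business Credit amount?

Small Business Credit: income exceeds $14,200 by $500, which is 2 full-or-partial $400 increments; reduction = 2 × $200 = $400, leaving $14,025.

$14,025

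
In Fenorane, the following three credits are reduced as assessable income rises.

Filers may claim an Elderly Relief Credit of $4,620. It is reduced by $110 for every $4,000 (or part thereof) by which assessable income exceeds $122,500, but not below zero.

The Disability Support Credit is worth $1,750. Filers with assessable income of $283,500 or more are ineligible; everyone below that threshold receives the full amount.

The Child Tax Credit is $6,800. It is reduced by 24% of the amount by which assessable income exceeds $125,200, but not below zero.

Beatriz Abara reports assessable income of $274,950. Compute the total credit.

$2,080

Elderly Relief Credit: income exceeds $122,500 by $152,450, which is 39 full-or-partial $4,000 increments; reduction = 39 × $110 = $4,290, leaving $330.
Disability Support Credit: $274,950 is below the $283,500 cutoff, so the full $1,750 applies.
Child Tax Credit: 24% of the $149,750 excess over $125,200 is $35,940 ≥ base, so the credit is $0.
Total: $330 + $1,750 + $0 = $2,080.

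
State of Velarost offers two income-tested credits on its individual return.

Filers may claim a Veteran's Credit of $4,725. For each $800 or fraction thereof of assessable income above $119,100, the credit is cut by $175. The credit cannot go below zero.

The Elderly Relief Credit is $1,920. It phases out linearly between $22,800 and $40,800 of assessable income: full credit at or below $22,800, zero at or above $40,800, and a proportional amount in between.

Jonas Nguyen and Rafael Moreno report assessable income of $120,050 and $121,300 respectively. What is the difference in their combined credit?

$175

Jonas ($120,050): Veteran's Credit: income exceeds $119,100 by $950, which is 2 full-or-partial $800 increments; reduction = 2 × $175 = $350, leaving $4,375. Elderly Relief Credit: $120,050 is at or above $40,800, so the credit is $0. total $4,375 + $0 = $4,375
Rafael ($121,300): Veteran's Credit: income exceeds $119,100 by $2,200, which is 3 full-or-partial $800 increments; reduction = 3 × $175 = $525, leaving $4,200. Elderly Relief Credit: $121,300 is at or above $40,800, so the credit is $0. total $4,200 + $0 = $4,200
Difference: |$4,375 − $4,200| = $175.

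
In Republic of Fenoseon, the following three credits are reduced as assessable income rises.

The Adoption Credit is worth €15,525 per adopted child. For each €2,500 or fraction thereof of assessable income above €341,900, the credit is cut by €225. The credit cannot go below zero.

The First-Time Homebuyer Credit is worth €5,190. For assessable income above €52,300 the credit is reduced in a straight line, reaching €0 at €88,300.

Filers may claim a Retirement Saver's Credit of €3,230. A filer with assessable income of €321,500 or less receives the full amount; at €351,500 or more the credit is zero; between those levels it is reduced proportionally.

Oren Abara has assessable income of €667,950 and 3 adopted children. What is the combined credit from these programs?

€17,100

Adoption Credit: base = 3 × €15,525 = €46,575. income exceeds €341,900 by €326,050, which is 131 full-or-partial €2,500 increments; reduction = 131 × €225 = €29,475, leaving €17,100.
First-Time Homebuyer Credit: €667,950 is at or above €88,300, so the credit is €0.
Retirement Saver's Credit: €667,950 is at or above €351,500, so the credit is €0.
Total: €17,100 + €0 + €0 = €17,100.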